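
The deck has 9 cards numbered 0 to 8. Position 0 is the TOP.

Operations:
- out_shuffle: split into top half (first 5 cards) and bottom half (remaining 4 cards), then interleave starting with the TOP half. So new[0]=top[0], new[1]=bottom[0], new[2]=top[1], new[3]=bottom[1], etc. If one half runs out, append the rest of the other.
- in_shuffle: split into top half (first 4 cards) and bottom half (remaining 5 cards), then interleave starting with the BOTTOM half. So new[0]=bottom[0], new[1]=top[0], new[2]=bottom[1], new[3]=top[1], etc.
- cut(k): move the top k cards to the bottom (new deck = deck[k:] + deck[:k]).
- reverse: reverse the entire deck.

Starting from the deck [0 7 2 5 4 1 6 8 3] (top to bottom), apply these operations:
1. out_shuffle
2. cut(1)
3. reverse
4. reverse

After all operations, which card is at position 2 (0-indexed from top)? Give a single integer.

After op 1 (out_shuffle): [0 1 7 6 2 8 5 3 4]
After op 2 (cut(1)): [1 7 6 2 8 5 3 4 0]
After op 3 (reverse): [0 4 3 5 8 2 6 7 1]
After op 4 (reverse): [1 7 6 2 8 5 3 4 0]
Position 2: card 6.

Answer: 6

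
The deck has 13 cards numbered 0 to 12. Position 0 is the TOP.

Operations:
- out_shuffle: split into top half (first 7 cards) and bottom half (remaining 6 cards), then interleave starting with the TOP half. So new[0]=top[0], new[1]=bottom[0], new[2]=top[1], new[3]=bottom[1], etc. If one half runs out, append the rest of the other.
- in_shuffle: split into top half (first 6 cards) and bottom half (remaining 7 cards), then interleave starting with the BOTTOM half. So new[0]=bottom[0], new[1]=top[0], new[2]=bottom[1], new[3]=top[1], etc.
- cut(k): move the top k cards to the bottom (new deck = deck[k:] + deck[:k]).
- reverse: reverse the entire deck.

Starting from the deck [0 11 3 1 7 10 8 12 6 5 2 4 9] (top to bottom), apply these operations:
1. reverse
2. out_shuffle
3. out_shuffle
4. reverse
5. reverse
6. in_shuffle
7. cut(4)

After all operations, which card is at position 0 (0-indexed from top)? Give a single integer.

After op 1 (reverse): [9 4 2 5 6 12 8 10 7 1 3 11 0]
After op 2 (out_shuffle): [9 10 4 7 2 1 5 3 6 11 12 0 8]
After op 3 (out_shuffle): [9 3 10 6 4 11 7 12 2 0 1 8 5]
After op 4 (reverse): [5 8 1 0 2 12 7 11 4 6 10 3 9]
After op 5 (reverse): [9 3 10 6 4 11 7 12 2 0 1 8 5]
After op 6 (in_shuffle): [7 9 12 3 2 10 0 6 1 4 8 11 5]
After op 7 (cut(4)): [2 10 0 6 1 4 8 11 5 7 9 12 3]
Position 0: card 2.

Answer: 2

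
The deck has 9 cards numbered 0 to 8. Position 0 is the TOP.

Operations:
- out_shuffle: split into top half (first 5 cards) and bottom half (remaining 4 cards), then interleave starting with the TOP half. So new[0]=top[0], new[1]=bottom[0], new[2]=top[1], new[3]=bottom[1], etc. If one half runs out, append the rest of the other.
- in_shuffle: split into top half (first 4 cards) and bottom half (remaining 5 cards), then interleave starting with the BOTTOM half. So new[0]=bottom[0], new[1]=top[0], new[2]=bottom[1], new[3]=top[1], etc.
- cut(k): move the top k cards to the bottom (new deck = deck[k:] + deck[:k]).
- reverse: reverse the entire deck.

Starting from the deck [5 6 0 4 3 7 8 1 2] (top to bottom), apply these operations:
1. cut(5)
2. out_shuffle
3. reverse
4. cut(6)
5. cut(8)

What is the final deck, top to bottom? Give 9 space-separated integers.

Answer: 0 8 6 7 5 3 2 4 1

Derivation:
After op 1 (cut(5)): [7 8 1 2 5 6 0 4 3]
After op 2 (out_shuffle): [7 6 8 0 1 4 2 3 5]
After op 3 (reverse): [5 3 2 4 1 0 8 6 7]
After op 4 (cut(6)): [8 6 7 5 3 2 4 1 0]
After op 5 (cut(8)): [0 8 6 7 5 3 2 4 1]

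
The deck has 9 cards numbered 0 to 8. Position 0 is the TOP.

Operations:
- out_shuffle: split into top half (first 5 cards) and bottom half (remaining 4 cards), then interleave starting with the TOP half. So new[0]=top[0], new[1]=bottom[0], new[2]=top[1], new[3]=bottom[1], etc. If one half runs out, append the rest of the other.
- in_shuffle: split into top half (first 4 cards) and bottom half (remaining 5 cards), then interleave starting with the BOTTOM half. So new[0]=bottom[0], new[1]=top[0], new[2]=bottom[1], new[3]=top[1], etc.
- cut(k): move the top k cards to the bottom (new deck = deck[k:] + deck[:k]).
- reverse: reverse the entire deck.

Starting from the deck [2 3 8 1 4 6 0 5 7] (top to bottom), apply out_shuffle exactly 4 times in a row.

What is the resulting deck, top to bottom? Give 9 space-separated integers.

After op 1 (out_shuffle): [2 6 3 0 8 5 1 7 4]
After op 2 (out_shuffle): [2 5 6 1 3 7 0 4 8]
After op 3 (out_shuffle): [2 7 5 0 6 4 1 8 3]
After op 4 (out_shuffle): [2 4 7 1 5 8 0 3 6]

Answer: 2 4 7 1 5 8 0 3 6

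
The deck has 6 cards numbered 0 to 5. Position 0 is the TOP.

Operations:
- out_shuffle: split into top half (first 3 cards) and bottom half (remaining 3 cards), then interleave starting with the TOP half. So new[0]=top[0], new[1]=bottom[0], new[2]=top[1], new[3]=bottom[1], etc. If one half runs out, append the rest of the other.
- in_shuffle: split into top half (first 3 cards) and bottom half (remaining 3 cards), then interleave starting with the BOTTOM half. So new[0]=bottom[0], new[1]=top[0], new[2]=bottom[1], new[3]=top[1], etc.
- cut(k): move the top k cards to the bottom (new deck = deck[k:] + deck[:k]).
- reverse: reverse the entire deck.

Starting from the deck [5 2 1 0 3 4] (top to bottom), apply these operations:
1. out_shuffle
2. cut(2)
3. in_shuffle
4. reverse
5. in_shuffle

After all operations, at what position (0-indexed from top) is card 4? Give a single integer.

Answer: 4

Derivation:
After op 1 (out_shuffle): [5 0 2 3 1 4]
After op 2 (cut(2)): [2 3 1 4 5 0]
After op 3 (in_shuffle): [4 2 5 3 0 1]
After op 4 (reverse): [1 0 3 5 2 4]
After op 5 (in_shuffle): [5 1 2 0 4 3]
Card 4 is at position 4.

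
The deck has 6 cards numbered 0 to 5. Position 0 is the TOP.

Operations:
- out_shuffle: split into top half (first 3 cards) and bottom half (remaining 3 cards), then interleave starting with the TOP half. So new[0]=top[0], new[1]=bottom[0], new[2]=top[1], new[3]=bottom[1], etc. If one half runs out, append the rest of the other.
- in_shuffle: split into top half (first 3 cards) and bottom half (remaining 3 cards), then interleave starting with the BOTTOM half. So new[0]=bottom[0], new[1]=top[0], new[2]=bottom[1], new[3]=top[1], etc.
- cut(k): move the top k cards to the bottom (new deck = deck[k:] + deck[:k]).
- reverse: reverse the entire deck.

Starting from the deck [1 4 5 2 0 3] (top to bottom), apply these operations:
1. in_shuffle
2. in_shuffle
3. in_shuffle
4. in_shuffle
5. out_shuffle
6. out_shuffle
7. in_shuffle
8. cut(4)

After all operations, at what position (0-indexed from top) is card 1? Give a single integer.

After op 1 (in_shuffle): [2 1 0 4 3 5]
After op 2 (in_shuffle): [4 2 3 1 5 0]
After op 3 (in_shuffle): [1 4 5 2 0 3]
After op 4 (in_shuffle): [2 1 0 4 3 5]
After op 5 (out_shuffle): [2 4 1 3 0 5]
After op 6 (out_shuffle): [2 3 4 0 1 5]
After op 7 (in_shuffle): [0 2 1 3 5 4]
After op 8 (cut(4)): [5 4 0 2 1 3]
Card 1 is at position 4.

Answer: 4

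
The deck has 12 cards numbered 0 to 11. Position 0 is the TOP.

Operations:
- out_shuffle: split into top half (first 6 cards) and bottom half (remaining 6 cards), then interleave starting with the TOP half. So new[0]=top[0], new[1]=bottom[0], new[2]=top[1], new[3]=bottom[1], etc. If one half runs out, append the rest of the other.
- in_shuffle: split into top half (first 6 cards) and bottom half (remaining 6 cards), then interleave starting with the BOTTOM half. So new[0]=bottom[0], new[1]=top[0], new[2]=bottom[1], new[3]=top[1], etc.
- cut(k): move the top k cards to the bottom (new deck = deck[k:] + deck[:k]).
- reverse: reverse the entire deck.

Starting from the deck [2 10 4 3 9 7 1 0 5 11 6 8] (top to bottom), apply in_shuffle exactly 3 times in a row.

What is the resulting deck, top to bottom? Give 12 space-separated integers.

Answer: 9 11 10 1 8 3 5 2 7 6 4 0

Derivation:
After op 1 (in_shuffle): [1 2 0 10 5 4 11 3 6 9 8 7]
After op 2 (in_shuffle): [11 1 3 2 6 0 9 10 8 5 7 4]
After op 3 (in_shuffle): [9 11 10 1 8 3 5 2 7 6 4 0]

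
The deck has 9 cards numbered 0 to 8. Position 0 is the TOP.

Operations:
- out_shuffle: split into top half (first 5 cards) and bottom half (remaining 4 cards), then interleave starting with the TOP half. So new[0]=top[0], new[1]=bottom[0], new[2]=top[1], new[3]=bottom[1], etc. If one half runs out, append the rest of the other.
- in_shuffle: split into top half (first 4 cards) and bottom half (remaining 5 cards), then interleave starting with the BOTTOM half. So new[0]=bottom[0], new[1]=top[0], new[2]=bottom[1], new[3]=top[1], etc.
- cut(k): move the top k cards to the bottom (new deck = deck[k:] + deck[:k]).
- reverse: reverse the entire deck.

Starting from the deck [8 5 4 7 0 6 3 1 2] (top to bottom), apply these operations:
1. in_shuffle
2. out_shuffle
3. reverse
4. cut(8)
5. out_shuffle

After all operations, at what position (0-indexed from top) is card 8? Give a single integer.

Answer: 5

Derivation:
After op 1 (in_shuffle): [0 8 6 5 3 4 1 7 2]
After op 2 (out_shuffle): [0 4 8 1 6 7 5 2 3]
After op 3 (reverse): [3 2 5 7 6 1 8 4 0]
After op 4 (cut(8)): [0 3 2 5 7 6 1 8 4]
After op 5 (out_shuffle): [0 6 3 1 2 8 5 4 7]
Card 8 is at position 5.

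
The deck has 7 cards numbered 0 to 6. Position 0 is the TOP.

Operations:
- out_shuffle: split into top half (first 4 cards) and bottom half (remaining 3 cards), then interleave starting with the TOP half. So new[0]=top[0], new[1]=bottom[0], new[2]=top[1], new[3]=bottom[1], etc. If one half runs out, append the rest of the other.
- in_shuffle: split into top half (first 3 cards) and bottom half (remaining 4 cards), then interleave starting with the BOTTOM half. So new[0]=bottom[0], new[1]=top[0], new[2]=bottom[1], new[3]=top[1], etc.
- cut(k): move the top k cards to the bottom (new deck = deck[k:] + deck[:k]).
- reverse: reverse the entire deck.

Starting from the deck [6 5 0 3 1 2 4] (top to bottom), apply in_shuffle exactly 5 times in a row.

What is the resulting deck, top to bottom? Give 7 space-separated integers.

Answer: 5 3 2 6 0 1 4

Derivation:
After op 1 (in_shuffle): [3 6 1 5 2 0 4]
After op 2 (in_shuffle): [5 3 2 6 0 1 4]
After op 3 (in_shuffle): [6 5 0 3 1 2 4]
After op 4 (in_shuffle): [3 6 1 5 2 0 4]
After op 5 (in_shuffle): [5 3 2 6 0 1 4]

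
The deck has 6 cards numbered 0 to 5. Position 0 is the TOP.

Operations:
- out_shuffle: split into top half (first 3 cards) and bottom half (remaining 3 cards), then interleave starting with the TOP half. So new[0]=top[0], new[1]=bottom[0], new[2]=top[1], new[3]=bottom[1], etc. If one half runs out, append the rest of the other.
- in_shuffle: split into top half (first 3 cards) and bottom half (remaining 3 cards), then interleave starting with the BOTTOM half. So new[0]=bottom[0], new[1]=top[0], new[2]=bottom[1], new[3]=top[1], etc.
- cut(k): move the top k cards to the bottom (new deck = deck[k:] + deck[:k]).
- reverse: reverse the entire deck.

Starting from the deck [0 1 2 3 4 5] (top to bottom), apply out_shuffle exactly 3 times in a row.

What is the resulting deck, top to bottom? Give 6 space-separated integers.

After op 1 (out_shuffle): [0 3 1 4 2 5]
After op 2 (out_shuffle): [0 4 3 2 1 5]
After op 3 (out_shuffle): [0 2 4 1 3 5]

Answer: 0 2 4 1 3 5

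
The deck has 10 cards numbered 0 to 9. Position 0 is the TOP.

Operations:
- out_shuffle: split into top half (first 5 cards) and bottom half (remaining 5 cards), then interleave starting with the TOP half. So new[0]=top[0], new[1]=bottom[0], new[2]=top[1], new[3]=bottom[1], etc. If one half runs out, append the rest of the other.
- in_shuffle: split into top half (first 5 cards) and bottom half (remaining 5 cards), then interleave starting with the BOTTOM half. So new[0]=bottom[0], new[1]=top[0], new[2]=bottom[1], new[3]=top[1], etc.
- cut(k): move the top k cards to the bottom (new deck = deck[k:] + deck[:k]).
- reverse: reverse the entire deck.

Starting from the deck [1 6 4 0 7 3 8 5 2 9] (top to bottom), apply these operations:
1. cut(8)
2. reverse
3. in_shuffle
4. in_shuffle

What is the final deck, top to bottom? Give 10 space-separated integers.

Answer: 3 4 9 5 7 6 2 8 0 1

Derivation:
After op 1 (cut(8)): [2 9 1 6 4 0 7 3 8 5]
After op 2 (reverse): [5 8 3 7 0 4 6 1 9 2]
After op 3 (in_shuffle): [4 5 6 8 1 3 9 7 2 0]
After op 4 (in_shuffle): [3 4 9 5 7 6 2 8 0 1]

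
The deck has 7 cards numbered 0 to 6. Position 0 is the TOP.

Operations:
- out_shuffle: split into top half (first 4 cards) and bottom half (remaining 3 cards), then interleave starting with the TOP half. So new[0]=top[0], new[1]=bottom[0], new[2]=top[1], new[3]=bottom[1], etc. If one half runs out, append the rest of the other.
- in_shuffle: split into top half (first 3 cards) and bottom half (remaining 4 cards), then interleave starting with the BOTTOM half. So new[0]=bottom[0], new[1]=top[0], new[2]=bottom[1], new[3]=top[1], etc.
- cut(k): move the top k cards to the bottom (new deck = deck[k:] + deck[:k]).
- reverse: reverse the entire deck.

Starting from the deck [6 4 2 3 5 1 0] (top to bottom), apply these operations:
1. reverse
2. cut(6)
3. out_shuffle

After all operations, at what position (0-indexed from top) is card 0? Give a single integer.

After op 1 (reverse): [0 1 5 3 2 4 6]
After op 2 (cut(6)): [6 0 1 5 3 2 4]
After op 3 (out_shuffle): [6 3 0 2 1 4 5]
Card 0 is at position 2.

Answer: 2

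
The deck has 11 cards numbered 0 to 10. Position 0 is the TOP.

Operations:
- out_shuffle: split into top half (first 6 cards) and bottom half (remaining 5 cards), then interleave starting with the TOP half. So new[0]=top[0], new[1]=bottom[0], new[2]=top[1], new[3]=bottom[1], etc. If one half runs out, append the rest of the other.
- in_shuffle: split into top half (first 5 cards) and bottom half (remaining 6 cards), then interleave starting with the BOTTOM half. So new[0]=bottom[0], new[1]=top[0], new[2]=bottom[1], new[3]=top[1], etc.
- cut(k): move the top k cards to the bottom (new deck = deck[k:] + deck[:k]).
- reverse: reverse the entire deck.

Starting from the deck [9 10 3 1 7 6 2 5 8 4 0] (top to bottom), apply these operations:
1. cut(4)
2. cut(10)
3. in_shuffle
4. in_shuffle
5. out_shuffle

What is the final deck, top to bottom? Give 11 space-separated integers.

Answer: 6 10 8 7 9 5 1 0 2 3 4

Derivation:
After op 1 (cut(4)): [7 6 2 5 8 4 0 9 10 3 1]
After op 2 (cut(10)): [1 7 6 2 5 8 4 0 9 10 3]
After op 3 (in_shuffle): [8 1 4 7 0 6 9 2 10 5 3]
After op 4 (in_shuffle): [6 8 9 1 2 4 10 7 5 0 3]
After op 5 (out_shuffle): [6 10 8 7 9 5 1 0 2 3 4]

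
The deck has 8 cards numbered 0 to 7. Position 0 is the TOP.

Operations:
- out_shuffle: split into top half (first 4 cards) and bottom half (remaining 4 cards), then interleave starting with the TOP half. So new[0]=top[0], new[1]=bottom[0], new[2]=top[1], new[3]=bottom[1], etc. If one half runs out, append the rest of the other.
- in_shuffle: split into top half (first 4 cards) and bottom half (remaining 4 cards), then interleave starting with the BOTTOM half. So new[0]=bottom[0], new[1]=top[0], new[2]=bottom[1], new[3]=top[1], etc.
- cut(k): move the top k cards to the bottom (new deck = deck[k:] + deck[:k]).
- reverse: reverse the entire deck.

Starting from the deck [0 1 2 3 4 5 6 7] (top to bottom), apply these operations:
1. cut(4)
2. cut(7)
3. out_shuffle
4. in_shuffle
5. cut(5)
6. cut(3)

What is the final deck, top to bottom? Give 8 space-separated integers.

After op 1 (cut(4)): [4 5 6 7 0 1 2 3]
After op 2 (cut(7)): [3 4 5 6 7 0 1 2]
After op 3 (out_shuffle): [3 7 4 0 5 1 6 2]
After op 4 (in_shuffle): [5 3 1 7 6 4 2 0]
After op 5 (cut(5)): [4 2 0 5 3 1 7 6]
After op 6 (cut(3)): [5 3 1 7 6 4 2 0]

Answer: 5 3 1 7 6 4 2 0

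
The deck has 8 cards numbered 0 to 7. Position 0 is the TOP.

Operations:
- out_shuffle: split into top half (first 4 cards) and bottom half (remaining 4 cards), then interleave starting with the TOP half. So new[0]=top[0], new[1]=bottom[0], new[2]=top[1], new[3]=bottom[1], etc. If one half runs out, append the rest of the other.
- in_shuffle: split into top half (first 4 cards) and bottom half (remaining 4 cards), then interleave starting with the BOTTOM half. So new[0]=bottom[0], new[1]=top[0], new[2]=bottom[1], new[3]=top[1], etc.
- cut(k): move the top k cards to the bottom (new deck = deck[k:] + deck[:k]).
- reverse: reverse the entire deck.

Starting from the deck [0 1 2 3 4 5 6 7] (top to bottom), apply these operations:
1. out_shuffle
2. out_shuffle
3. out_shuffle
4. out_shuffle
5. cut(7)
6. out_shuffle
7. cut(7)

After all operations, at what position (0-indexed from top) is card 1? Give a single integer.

Answer: 7

Derivation:
After op 1 (out_shuffle): [0 4 1 5 2 6 3 7]
After op 2 (out_shuffle): [0 2 4 6 1 3 5 7]
After op 3 (out_shuffle): [0 1 2 3 4 5 6 7]
After op 4 (out_shuffle): [0 4 1 5 2 6 3 7]
After op 5 (cut(7)): [7 0 4 1 5 2 6 3]
After op 6 (out_shuffle): [7 5 0 2 4 6 1 3]
After op 7 (cut(7)): [3 7 5 0 2 4 6 1]
Card 1 is at position 7.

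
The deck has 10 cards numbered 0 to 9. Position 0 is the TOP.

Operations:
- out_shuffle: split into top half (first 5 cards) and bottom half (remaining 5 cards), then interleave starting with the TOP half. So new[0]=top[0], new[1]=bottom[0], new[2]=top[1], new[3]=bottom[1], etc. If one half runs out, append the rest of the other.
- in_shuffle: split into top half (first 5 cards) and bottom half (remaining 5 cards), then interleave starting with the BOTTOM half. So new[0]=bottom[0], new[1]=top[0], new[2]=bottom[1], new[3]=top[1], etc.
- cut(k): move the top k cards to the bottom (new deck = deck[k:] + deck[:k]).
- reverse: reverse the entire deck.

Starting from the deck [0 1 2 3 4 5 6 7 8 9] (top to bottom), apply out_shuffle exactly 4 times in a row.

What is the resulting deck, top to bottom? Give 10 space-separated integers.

Answer: 0 4 8 3 7 2 6 1 5 9

Derivation:
After op 1 (out_shuffle): [0 5 1 6 2 7 3 8 4 9]
After op 2 (out_shuffle): [0 7 5 3 1 8 6 4 2 9]
After op 3 (out_shuffle): [0 8 7 6 5 4 3 2 1 9]
After op 4 (out_shuffle): [0 4 8 3 7 2 6 1 5 9]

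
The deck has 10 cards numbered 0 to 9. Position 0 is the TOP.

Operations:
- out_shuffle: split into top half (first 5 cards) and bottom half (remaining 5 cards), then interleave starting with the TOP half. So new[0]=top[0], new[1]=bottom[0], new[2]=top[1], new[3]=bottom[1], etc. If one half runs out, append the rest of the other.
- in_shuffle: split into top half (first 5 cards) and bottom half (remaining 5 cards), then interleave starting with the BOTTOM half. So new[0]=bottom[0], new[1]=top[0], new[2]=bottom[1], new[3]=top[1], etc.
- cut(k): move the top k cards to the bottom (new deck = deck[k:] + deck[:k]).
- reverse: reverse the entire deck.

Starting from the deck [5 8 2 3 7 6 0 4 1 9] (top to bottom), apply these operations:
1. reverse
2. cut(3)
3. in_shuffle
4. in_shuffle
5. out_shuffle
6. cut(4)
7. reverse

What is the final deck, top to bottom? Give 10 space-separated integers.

After op 1 (reverse): [9 1 4 0 6 7 3 2 8 5]
After op 2 (cut(3)): [0 6 7 3 2 8 5 9 1 4]
After op 3 (in_shuffle): [8 0 5 6 9 7 1 3 4 2]
After op 4 (in_shuffle): [7 8 1 0 3 5 4 6 2 9]
After op 5 (out_shuffle): [7 5 8 4 1 6 0 2 3 9]
After op 6 (cut(4)): [1 6 0 2 3 9 7 5 8 4]
After op 7 (reverse): [4 8 5 7 9 3 2 0 6 1]

Answer: 4 8 5 7 9 3 2 0 6 1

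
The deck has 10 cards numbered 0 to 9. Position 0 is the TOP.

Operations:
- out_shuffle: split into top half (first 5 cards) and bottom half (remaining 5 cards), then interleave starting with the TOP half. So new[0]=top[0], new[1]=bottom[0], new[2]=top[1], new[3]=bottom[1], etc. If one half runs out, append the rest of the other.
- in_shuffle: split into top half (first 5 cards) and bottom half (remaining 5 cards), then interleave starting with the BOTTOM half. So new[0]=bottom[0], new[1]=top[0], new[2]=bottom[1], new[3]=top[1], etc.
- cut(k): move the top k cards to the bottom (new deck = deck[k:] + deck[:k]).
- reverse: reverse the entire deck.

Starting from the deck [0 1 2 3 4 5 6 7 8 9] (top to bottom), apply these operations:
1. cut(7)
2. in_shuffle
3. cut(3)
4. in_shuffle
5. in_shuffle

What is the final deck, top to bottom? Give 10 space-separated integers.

After op 1 (cut(7)): [7 8 9 0 1 2 3 4 5 6]
After op 2 (in_shuffle): [2 7 3 8 4 9 5 0 6 1]
After op 3 (cut(3)): [8 4 9 5 0 6 1 2 7 3]
After op 4 (in_shuffle): [6 8 1 4 2 9 7 5 3 0]
After op 5 (in_shuffle): [9 6 7 8 5 1 3 4 0 2]

Answer: 9 6 7 8 5 1 3 4 0 2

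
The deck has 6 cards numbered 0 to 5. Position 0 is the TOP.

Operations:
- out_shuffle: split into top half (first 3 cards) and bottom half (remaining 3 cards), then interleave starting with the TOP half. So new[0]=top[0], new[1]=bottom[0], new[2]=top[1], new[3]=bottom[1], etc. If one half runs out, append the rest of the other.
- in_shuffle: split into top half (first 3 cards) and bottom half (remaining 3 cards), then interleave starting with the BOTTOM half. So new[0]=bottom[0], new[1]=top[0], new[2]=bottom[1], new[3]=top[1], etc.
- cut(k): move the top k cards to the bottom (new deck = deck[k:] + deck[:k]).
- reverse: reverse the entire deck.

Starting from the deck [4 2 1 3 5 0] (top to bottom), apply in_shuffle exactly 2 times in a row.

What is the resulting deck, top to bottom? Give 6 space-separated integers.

After op 1 (in_shuffle): [3 4 5 2 0 1]
After op 2 (in_shuffle): [2 3 0 4 1 5]

Answer: 2 3 0 4 1 5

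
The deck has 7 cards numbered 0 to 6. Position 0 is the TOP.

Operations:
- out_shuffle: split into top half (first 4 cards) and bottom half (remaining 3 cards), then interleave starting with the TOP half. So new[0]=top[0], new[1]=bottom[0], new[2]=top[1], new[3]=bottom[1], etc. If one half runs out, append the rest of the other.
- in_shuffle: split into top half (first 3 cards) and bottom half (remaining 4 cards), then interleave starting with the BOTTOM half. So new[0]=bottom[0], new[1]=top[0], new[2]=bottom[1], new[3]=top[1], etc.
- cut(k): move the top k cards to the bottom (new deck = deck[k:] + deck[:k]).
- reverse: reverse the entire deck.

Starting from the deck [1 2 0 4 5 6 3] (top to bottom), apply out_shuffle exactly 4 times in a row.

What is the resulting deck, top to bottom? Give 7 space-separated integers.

After op 1 (out_shuffle): [1 5 2 6 0 3 4]
After op 2 (out_shuffle): [1 0 5 3 2 4 6]
After op 3 (out_shuffle): [1 2 0 4 5 6 3]
After op 4 (out_shuffle): [1 5 2 6 0 3 4]

Answer: 1 5 2 6 0 3 4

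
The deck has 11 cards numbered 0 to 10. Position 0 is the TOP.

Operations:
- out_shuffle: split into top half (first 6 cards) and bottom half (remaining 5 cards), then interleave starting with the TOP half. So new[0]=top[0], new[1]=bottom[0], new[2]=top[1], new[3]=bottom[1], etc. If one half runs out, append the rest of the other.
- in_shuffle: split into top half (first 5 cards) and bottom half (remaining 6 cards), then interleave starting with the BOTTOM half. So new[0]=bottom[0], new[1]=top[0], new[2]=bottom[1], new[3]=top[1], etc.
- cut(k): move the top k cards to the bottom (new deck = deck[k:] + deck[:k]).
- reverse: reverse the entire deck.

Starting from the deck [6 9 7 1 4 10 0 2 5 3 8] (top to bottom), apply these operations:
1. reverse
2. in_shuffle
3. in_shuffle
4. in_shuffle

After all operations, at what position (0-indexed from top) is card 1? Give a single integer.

Answer: 8

Derivation:
After op 1 (reverse): [8 3 5 2 0 10 4 1 7 9 6]
After op 2 (in_shuffle): [10 8 4 3 1 5 7 2 9 0 6]
After op 3 (in_shuffle): [5 10 7 8 2 4 9 3 0 1 6]
After op 4 (in_shuffle): [4 5 9 10 3 7 0 8 1 2 6]
Card 1 is at position 8.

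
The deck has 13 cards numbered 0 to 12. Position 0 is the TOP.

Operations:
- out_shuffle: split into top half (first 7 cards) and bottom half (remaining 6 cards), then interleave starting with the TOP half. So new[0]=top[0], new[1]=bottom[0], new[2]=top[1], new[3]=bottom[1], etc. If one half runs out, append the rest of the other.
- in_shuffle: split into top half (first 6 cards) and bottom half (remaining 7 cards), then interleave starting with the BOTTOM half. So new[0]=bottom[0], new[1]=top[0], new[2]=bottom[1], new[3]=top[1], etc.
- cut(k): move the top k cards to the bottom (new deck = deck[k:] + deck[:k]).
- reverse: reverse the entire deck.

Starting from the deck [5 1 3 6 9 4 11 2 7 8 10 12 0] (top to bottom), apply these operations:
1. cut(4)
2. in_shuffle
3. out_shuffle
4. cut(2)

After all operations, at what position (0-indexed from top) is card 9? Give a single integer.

Answer: 0

Derivation:
After op 1 (cut(4)): [9 4 11 2 7 8 10 12 0 5 1 3 6]
After op 2 (in_shuffle): [10 9 12 4 0 11 5 2 1 7 3 8 6]
After op 3 (out_shuffle): [10 2 9 1 12 7 4 3 0 8 11 6 5]
After op 4 (cut(2)): [9 1 12 7 4 3 0 8 11 6 5 10 2]
Card 9 is at position 0.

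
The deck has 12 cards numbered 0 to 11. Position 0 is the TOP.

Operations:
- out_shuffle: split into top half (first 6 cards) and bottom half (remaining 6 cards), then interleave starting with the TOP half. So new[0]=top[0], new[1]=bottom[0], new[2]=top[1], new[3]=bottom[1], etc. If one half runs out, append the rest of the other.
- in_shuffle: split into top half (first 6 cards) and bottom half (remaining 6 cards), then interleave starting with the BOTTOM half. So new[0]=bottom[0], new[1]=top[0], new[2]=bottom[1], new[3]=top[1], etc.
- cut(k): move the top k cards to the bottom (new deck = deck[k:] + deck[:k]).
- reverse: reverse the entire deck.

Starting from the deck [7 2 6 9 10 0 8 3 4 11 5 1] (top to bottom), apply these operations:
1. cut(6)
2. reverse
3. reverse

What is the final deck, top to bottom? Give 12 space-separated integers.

After op 1 (cut(6)): [8 3 4 11 5 1 7 2 6 9 10 0]
After op 2 (reverse): [0 10 9 6 2 7 1 5 11 4 3 8]
After op 3 (reverse): [8 3 4 11 5 1 7 2 6 9 10 0]

Answer: 8 3 4 11 5 1 7 2 6 9 10 0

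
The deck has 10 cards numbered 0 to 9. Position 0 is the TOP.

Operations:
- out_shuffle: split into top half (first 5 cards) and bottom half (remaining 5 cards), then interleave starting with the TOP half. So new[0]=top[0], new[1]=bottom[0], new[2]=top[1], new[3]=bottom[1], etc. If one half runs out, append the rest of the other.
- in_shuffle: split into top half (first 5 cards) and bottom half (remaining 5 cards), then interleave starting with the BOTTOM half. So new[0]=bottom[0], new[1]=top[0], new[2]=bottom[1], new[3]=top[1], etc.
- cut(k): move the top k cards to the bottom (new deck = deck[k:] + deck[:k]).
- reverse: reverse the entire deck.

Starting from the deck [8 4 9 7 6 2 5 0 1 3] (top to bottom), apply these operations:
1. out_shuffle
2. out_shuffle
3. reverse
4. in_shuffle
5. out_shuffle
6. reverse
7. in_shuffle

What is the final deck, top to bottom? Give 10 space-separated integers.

Answer: 7 1 0 2 3 8 6 9 4 5

Derivation:
After op 1 (out_shuffle): [8 2 4 5 9 0 7 1 6 3]
After op 2 (out_shuffle): [8 0 2 7 4 1 5 6 9 3]
After op 3 (reverse): [3 9 6 5 1 4 7 2 0 8]
After op 4 (in_shuffle): [4 3 7 9 2 6 0 5 8 1]
After op 5 (out_shuffle): [4 6 3 0 7 5 9 8 2 1]
After op 6 (reverse): [1 2 8 9 5 7 0 3 6 4]
After op 7 (in_shuffle): [7 1 0 2 3 8 6 9 4 5]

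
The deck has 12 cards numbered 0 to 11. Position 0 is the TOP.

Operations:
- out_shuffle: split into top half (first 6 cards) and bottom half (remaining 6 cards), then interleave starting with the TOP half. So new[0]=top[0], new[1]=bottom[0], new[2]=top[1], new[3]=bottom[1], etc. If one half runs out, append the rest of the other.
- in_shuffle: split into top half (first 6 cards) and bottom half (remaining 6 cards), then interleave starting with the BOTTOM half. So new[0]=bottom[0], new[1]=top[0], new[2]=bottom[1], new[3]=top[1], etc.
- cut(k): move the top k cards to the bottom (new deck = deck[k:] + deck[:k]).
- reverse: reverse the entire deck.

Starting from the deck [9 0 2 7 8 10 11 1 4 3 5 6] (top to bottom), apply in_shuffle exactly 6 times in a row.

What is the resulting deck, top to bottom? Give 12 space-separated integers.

After op 1 (in_shuffle): [11 9 1 0 4 2 3 7 5 8 6 10]
After op 2 (in_shuffle): [3 11 7 9 5 1 8 0 6 4 10 2]
After op 3 (in_shuffle): [8 3 0 11 6 7 4 9 10 5 2 1]
After op 4 (in_shuffle): [4 8 9 3 10 0 5 11 2 6 1 7]
After op 5 (in_shuffle): [5 4 11 8 2 9 6 3 1 10 7 0]
After op 6 (in_shuffle): [6 5 3 4 1 11 10 8 7 2 0 9]

Answer: 6 5 3 4 1 11 10 8 7 2 0 9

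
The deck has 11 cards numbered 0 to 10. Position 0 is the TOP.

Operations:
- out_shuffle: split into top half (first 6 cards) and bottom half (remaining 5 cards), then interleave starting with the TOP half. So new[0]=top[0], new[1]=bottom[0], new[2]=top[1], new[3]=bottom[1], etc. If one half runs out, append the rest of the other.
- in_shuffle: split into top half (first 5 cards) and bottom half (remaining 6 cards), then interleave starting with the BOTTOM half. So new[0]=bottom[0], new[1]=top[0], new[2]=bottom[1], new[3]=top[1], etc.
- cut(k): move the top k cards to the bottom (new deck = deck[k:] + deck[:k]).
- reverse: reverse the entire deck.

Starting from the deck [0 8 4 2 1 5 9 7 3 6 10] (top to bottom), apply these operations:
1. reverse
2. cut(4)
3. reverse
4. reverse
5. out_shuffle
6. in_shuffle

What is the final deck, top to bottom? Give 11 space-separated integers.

Answer: 6 9 2 0 3 5 4 10 7 1 8

Derivation:
After op 1 (reverse): [10 6 3 7 9 5 1 2 4 8 0]
After op 2 (cut(4)): [9 5 1 2 4 8 0 10 6 3 7]
After op 3 (reverse): [7 3 6 10 0 8 4 2 1 5 9]
After op 4 (reverse): [9 5 1 2 4 8 0 10 6 3 7]
After op 5 (out_shuffle): [9 0 5 10 1 6 2 3 4 7 8]
After op 6 (in_shuffle): [6 9 2 0 3 5 4 10 7 1 8]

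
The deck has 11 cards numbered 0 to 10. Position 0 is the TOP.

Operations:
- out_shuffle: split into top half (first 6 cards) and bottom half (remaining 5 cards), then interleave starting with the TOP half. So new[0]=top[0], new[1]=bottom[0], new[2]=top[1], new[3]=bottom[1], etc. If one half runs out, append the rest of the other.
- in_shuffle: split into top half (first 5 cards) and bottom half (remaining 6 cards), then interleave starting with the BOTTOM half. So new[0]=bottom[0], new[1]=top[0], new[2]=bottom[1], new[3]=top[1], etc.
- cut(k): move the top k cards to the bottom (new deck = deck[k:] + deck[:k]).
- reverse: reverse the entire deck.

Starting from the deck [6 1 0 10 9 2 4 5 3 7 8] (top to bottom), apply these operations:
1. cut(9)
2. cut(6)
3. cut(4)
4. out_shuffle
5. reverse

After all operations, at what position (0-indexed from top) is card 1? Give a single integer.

Answer: 2

Derivation:
After op 1 (cut(9)): [7 8 6 1 0 10 9 2 4 5 3]
After op 2 (cut(6)): [9 2 4 5 3 7 8 6 1 0 10]
After op 3 (cut(4)): [3 7 8 6 1 0 10 9 2 4 5]
After op 4 (out_shuffle): [3 10 7 9 8 2 6 4 1 5 0]
After op 5 (reverse): [0 5 1 4 6 2 8 9 7 10 3]
Card 1 is at position 2.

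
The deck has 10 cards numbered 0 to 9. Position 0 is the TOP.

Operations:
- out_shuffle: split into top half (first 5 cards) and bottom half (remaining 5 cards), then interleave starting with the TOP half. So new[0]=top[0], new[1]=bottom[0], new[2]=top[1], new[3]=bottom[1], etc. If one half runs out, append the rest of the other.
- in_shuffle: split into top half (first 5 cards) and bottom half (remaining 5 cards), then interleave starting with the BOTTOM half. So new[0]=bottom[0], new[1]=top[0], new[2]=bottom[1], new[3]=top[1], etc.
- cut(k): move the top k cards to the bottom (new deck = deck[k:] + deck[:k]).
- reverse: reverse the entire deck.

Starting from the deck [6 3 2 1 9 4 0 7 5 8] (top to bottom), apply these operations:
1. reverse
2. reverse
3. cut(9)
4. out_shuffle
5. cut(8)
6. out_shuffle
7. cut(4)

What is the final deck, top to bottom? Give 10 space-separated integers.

After op 1 (reverse): [8 5 7 0 4 9 1 2 3 6]
After op 2 (reverse): [6 3 2 1 9 4 0 7 5 8]
After op 3 (cut(9)): [8 6 3 2 1 9 4 0 7 5]
After op 4 (out_shuffle): [8 9 6 4 3 0 2 7 1 5]
After op 5 (cut(8)): [1 5 8 9 6 4 3 0 2 7]
After op 6 (out_shuffle): [1 4 5 3 8 0 9 2 6 7]
After op 7 (cut(4)): [8 0 9 2 6 7 1 4 5 3]

Answer: 8 0 9 2 6 7 1 4 5 3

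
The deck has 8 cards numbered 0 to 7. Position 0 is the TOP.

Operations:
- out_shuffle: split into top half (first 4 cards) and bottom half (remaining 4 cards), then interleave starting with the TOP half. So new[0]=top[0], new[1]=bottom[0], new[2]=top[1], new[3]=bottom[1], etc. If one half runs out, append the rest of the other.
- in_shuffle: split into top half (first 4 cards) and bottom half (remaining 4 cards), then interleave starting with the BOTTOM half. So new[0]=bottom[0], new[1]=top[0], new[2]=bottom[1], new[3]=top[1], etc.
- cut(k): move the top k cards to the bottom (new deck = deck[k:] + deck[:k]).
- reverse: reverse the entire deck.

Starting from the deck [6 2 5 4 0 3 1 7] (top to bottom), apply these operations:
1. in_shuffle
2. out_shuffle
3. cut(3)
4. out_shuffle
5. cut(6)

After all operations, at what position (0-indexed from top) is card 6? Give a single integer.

After op 1 (in_shuffle): [0 6 3 2 1 5 7 4]
After op 2 (out_shuffle): [0 1 6 5 3 7 2 4]
After op 3 (cut(3)): [5 3 7 2 4 0 1 6]
After op 4 (out_shuffle): [5 4 3 0 7 1 2 6]
After op 5 (cut(6)): [2 6 5 4 3 0 7 1]
Card 6 is at position 1.

Answer: 1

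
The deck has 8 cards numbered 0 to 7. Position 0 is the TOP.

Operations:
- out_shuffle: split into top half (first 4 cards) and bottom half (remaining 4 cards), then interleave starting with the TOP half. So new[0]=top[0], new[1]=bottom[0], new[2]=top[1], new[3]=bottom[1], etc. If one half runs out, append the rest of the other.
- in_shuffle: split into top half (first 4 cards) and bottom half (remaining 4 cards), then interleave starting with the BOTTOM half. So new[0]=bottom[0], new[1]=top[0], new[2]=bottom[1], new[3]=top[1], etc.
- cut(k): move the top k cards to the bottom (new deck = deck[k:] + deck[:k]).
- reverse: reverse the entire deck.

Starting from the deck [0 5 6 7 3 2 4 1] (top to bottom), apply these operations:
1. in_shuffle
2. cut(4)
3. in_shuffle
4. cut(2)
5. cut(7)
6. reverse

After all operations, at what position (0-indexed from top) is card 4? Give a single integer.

After op 1 (in_shuffle): [3 0 2 5 4 6 1 7]
After op 2 (cut(4)): [4 6 1 7 3 0 2 5]
After op 3 (in_shuffle): [3 4 0 6 2 1 5 7]
After op 4 (cut(2)): [0 6 2 1 5 7 3 4]
After op 5 (cut(7)): [4 0 6 2 1 5 7 3]
After op 6 (reverse): [3 7 5 1 2 6 0 4]
Card 4 is at position 7.

Answer: 7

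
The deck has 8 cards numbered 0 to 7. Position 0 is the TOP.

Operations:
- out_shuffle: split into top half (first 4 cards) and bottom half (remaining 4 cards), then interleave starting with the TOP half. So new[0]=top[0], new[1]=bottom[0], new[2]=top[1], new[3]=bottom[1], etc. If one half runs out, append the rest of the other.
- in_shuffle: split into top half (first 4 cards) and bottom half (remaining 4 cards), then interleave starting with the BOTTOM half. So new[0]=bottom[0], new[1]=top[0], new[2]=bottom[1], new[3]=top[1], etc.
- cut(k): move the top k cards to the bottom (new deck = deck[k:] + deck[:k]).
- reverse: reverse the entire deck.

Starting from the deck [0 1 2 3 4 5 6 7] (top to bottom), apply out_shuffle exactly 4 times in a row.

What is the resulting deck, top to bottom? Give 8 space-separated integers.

After op 1 (out_shuffle): [0 4 1 5 2 6 3 7]
After op 2 (out_shuffle): [0 2 4 6 1 3 5 7]
After op 3 (out_shuffle): [0 1 2 3 4 5 6 7]
After op 4 (out_shuffle): [0 4 1 5 2 6 3 7]

Answer: 0 4 1 5 2 6 3 7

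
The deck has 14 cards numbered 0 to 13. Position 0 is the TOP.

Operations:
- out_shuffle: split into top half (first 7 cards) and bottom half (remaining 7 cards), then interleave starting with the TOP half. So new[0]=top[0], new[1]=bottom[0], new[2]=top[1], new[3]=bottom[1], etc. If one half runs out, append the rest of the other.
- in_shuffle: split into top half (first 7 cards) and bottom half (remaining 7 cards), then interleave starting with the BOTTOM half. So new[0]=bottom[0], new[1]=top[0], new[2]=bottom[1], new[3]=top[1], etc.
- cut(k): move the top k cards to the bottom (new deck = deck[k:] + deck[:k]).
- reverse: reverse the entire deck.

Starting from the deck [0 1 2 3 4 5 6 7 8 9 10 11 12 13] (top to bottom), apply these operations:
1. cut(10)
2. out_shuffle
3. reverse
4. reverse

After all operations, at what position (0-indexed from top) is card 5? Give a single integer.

After op 1 (cut(10)): [10 11 12 13 0 1 2 3 4 5 6 7 8 9]
After op 2 (out_shuffle): [10 3 11 4 12 5 13 6 0 7 1 8 2 9]
After op 3 (reverse): [9 2 8 1 7 0 6 13 5 12 4 11 3 10]
After op 4 (reverse): [10 3 11 4 12 5 13 6 0 7 1 8 2 9]
Card 5 is at position 5.

Answer: 5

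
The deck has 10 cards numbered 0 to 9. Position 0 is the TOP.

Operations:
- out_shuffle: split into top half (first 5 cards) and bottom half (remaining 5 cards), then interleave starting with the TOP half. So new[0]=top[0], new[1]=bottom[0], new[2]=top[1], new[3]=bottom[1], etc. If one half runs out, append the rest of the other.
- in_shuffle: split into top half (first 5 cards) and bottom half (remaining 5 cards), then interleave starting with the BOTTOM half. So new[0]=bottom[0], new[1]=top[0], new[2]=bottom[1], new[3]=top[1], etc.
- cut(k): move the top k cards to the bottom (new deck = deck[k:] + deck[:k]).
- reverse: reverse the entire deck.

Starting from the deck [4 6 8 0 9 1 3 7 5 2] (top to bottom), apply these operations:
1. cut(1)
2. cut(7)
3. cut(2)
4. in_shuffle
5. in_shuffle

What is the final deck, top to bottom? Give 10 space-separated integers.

Answer: 8 1 5 4 0 3 2 6 9 7

Derivation:
After op 1 (cut(1)): [6 8 0 9 1 3 7 5 2 4]
After op 2 (cut(7)): [5 2 4 6 8 0 9 1 3 7]
After op 3 (cut(2)): [4 6 8 0 9 1 3 7 5 2]
After op 4 (in_shuffle): [1 4 3 6 7 8 5 0 2 9]
After op 5 (in_shuffle): [8 1 5 4 0 3 2 6 9 7]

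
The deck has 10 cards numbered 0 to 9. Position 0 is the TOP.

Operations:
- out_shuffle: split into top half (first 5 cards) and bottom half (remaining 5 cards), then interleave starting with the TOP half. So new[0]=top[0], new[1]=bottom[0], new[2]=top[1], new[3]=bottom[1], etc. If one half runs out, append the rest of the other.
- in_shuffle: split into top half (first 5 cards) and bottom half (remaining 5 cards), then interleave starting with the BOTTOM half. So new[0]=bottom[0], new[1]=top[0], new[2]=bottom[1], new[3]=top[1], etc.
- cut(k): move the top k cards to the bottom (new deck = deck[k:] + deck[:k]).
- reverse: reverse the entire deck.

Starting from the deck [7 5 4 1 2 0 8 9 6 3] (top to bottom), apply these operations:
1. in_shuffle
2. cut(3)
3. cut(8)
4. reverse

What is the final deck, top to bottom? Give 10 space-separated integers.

Answer: 0 2 3 1 6 4 9 5 8 7

Derivation:
After op 1 (in_shuffle): [0 7 8 5 9 4 6 1 3 2]
After op 2 (cut(3)): [5 9 4 6 1 3 2 0 7 8]
After op 3 (cut(8)): [7 8 5 9 4 6 1 3 2 0]
After op 4 (reverse): [0 2 3 1 6 4 9 5 8 7]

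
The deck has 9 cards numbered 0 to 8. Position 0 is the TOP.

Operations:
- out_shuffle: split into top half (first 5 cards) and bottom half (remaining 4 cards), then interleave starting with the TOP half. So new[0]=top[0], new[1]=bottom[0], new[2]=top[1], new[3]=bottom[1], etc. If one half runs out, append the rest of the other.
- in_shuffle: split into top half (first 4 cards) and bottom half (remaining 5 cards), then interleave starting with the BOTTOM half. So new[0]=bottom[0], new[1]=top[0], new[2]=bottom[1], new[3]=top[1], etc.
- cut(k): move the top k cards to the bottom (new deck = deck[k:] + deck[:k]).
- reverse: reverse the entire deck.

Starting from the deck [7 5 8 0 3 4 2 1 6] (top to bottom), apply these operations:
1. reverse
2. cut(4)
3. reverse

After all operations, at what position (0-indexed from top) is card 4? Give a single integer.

After op 1 (reverse): [6 1 2 4 3 0 8 5 7]
After op 2 (cut(4)): [3 0 8 5 7 6 1 2 4]
After op 3 (reverse): [4 2 1 6 7 5 8 0 3]
Card 4 is at position 0.

Answer: 0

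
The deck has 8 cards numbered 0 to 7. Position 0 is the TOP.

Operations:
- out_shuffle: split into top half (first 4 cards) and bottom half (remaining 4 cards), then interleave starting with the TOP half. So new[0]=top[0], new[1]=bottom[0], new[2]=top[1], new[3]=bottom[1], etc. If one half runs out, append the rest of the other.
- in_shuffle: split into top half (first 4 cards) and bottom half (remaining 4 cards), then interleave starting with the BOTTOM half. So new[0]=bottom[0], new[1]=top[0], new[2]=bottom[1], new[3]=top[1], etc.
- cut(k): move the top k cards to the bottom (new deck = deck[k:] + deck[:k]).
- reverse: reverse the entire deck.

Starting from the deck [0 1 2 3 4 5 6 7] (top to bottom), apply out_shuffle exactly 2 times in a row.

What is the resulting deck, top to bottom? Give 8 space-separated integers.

Answer: 0 2 4 6 1 3 5 7

Derivation:
After op 1 (out_shuffle): [0 4 1 5 2 6 3 7]
After op 2 (out_shuffle): [0 2 4 6 1 3 5 7]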